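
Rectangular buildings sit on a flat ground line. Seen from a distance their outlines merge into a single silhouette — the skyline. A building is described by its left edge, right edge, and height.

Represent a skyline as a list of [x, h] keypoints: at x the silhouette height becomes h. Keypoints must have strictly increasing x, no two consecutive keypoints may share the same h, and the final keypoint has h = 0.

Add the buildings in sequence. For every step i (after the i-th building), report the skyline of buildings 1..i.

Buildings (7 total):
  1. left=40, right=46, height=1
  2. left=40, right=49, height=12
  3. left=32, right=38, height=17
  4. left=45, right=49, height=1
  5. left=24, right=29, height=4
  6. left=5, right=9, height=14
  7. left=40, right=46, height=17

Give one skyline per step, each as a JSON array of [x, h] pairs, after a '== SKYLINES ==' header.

== SKYLINES ==
[[40,1],[46,0]]
[[40,12],[49,0]]
[[32,17],[38,0],[40,12],[49,0]]
[[32,17],[38,0],[40,12],[49,0]]
[[24,4],[29,0],[32,17],[38,0],[40,12],[49,0]]
[[5,14],[9,0],[24,4],[29,0],[32,17],[38,0],[40,12],[49,0]]
[[5,14],[9,0],[24,4],[29,0],[32,17],[38,0],[40,17],[46,12],[49,0]]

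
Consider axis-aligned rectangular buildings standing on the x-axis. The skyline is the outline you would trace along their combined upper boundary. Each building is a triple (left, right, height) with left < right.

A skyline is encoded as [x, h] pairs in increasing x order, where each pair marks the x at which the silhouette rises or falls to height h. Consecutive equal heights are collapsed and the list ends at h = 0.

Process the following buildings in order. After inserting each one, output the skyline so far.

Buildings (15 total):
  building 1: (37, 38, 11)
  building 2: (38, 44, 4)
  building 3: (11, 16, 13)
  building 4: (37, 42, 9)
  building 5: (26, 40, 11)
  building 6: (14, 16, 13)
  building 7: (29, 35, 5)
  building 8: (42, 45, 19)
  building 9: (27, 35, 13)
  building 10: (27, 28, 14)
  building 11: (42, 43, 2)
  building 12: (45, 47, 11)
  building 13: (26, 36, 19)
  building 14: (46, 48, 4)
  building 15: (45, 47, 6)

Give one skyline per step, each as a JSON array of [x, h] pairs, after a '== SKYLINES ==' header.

== SKYLINES ==
[[37,11],[38,0]]
[[37,11],[38,4],[44,0]]
[[11,13],[16,0],[37,11],[38,4],[44,0]]
[[11,13],[16,0],[37,11],[38,9],[42,4],[44,0]]
[[11,13],[16,0],[26,11],[40,9],[42,4],[44,0]]
[[11,13],[16,0],[26,11],[40,9],[42,4],[44,0]]
[[11,13],[16,0],[26,11],[40,9],[42,4],[44,0]]
[[11,13],[16,0],[26,11],[40,9],[42,19],[45,0]]
[[11,13],[16,0],[26,11],[27,13],[35,11],[40,9],[42,19],[45,0]]
[[11,13],[16,0],[26,11],[27,14],[28,13],[35,11],[40,9],[42,19],[45,0]]
[[11,13],[16,0],[26,11],[27,14],[28,13],[35,11],[40,9],[42,19],[45,0]]
[[11,13],[16,0],[26,11],[27,14],[28,13],[35,11],[40,9],[42,19],[45,11],[47,0]]
[[11,13],[16,0],[26,19],[36,11],[40,9],[42,19],[45,11],[47,0]]
[[11,13],[16,0],[26,19],[36,11],[40,9],[42,19],[45,11],[47,4],[48,0]]
[[11,13],[16,0],[26,19],[36,11],[40,9],[42,19],[45,11],[47,4],[48,0]]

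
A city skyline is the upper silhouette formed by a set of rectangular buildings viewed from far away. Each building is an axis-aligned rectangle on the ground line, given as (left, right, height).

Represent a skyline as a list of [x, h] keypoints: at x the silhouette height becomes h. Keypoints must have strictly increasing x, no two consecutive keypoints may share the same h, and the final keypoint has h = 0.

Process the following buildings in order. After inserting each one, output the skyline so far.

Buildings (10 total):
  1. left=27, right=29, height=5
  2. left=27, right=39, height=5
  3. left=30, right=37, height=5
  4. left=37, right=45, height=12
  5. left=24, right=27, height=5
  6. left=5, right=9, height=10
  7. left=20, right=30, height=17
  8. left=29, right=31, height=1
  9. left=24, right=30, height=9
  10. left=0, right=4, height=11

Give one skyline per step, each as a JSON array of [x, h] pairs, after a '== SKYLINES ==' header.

== SKYLINES ==
[[27,5],[29,0]]
[[27,5],[39,0]]
[[27,5],[39,0]]
[[27,5],[37,12],[45,0]]
[[24,5],[37,12],[45,0]]
[[5,10],[9,0],[24,5],[37,12],[45,0]]
[[5,10],[9,0],[20,17],[30,5],[37,12],[45,0]]
[[5,10],[9,0],[20,17],[30,5],[37,12],[45,0]]
[[5,10],[9,0],[20,17],[30,5],[37,12],[45,0]]
[[0,11],[4,0],[5,10],[9,0],[20,17],[30,5],[37,12],[45,0]]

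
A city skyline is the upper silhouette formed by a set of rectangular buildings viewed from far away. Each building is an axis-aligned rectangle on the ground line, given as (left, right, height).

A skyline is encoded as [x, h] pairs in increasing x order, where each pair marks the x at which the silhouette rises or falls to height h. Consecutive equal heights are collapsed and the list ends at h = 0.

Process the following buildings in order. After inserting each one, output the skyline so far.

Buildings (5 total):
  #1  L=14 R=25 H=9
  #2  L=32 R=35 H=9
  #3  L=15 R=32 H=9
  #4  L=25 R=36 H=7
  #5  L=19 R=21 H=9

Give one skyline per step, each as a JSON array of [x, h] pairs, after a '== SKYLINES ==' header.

== SKYLINES ==
[[14,9],[25,0]]
[[14,9],[25,0],[32,9],[35,0]]
[[14,9],[35,0]]
[[14,9],[35,7],[36,0]]
[[14,9],[35,7],[36,0]]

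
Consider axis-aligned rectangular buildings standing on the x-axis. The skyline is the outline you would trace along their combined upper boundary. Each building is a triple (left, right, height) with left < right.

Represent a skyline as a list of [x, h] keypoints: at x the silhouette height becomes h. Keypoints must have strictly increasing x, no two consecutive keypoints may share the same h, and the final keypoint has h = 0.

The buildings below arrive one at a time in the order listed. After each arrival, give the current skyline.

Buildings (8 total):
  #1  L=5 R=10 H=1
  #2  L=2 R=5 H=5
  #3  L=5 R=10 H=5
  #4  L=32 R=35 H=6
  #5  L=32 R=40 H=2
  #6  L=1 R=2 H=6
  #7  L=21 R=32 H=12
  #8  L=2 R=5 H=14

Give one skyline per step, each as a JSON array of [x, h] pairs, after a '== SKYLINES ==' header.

== SKYLINES ==
[[5,1],[10,0]]
[[2,5],[5,1],[10,0]]
[[2,5],[10,0]]
[[2,5],[10,0],[32,6],[35,0]]
[[2,5],[10,0],[32,6],[35,2],[40,0]]
[[1,6],[2,5],[10,0],[32,6],[35,2],[40,0]]
[[1,6],[2,5],[10,0],[21,12],[32,6],[35,2],[40,0]]
[[1,6],[2,14],[5,5],[10,0],[21,12],[32,6],[35,2],[40,0]]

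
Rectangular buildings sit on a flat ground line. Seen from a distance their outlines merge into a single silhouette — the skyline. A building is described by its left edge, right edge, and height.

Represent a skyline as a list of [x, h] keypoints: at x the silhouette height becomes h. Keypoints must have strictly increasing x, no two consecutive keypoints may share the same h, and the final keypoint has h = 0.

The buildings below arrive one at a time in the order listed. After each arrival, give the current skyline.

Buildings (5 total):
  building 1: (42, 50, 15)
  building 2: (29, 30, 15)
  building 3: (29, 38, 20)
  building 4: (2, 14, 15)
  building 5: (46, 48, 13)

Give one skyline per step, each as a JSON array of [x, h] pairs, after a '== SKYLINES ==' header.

== SKYLINES ==
[[42,15],[50,0]]
[[29,15],[30,0],[42,15],[50,0]]
[[29,20],[38,0],[42,15],[50,0]]
[[2,15],[14,0],[29,20],[38,0],[42,15],[50,0]]
[[2,15],[14,0],[29,20],[38,0],[42,15],[50,0]]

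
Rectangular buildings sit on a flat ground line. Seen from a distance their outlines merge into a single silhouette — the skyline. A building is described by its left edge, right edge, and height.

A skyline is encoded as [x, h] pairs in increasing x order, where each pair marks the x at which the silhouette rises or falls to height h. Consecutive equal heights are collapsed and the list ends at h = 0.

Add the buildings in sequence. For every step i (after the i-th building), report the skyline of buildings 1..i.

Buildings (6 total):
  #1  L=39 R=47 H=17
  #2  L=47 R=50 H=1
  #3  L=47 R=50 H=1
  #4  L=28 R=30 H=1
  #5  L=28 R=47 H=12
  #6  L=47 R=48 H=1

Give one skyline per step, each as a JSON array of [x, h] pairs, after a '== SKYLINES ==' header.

== SKYLINES ==
[[39,17],[47,0]]
[[39,17],[47,1],[50,0]]
[[39,17],[47,1],[50,0]]
[[28,1],[30,0],[39,17],[47,1],[50,0]]
[[28,12],[39,17],[47,1],[50,0]]
[[28,12],[39,17],[47,1],[50,0]]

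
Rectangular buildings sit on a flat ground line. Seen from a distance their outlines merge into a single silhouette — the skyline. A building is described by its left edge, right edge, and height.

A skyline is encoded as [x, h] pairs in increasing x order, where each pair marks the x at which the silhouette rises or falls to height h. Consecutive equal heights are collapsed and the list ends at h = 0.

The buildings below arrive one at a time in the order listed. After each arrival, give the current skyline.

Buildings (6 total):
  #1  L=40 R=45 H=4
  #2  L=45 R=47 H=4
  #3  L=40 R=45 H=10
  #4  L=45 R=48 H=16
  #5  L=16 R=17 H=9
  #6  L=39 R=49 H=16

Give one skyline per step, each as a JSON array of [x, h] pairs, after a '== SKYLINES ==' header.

== SKYLINES ==
[[40,4],[45,0]]
[[40,4],[47,0]]
[[40,10],[45,4],[47,0]]
[[40,10],[45,16],[48,0]]
[[16,9],[17,0],[40,10],[45,16],[48,0]]
[[16,9],[17,0],[39,16],[49,0]]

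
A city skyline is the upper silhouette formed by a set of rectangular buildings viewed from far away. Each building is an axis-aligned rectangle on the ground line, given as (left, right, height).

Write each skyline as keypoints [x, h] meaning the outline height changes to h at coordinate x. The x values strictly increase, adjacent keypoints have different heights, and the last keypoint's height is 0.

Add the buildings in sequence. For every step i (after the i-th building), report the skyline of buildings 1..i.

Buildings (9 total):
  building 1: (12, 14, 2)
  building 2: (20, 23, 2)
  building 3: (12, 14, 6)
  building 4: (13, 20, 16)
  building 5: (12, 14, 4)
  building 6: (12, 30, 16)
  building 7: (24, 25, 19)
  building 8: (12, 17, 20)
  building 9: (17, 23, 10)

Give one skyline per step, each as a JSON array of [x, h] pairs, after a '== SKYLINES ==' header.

== SKYLINES ==
[[12,2],[14,0]]
[[12,2],[14,0],[20,2],[23,0]]
[[12,6],[14,0],[20,2],[23,0]]
[[12,6],[13,16],[20,2],[23,0]]
[[12,6],[13,16],[20,2],[23,0]]
[[12,16],[30,0]]
[[12,16],[24,19],[25,16],[30,0]]
[[12,20],[17,16],[24,19],[25,16],[30,0]]
[[12,20],[17,16],[24,19],[25,16],[30,0]]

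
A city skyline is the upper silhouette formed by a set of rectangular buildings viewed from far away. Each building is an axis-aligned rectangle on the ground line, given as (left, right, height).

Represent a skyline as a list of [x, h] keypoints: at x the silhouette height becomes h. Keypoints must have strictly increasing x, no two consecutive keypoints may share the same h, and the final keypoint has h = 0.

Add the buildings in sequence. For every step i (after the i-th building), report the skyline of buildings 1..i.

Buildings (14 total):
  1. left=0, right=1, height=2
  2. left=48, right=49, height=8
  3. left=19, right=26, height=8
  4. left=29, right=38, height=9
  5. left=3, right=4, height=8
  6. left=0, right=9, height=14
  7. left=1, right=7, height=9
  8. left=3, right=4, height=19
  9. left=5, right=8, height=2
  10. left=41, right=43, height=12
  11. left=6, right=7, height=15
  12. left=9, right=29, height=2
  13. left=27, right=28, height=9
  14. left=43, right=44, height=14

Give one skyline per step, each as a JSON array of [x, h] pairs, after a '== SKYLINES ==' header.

== SKYLINES ==
[[0,2],[1,0]]
[[0,2],[1,0],[48,8],[49,0]]
[[0,2],[1,0],[19,8],[26,0],[48,8],[49,0]]
[[0,2],[1,0],[19,8],[26,0],[29,9],[38,0],[48,8],[49,0]]
[[0,2],[1,0],[3,8],[4,0],[19,8],[26,0],[29,9],[38,0],[48,8],[49,0]]
[[0,14],[9,0],[19,8],[26,0],[29,9],[38,0],[48,8],[49,0]]
[[0,14],[9,0],[19,8],[26,0],[29,9],[38,0],[48,8],[49,0]]
[[0,14],[3,19],[4,14],[9,0],[19,8],[26,0],[29,9],[38,0],[48,8],[49,0]]
[[0,14],[3,19],[4,14],[9,0],[19,8],[26,0],[29,9],[38,0],[48,8],[49,0]]
[[0,14],[3,19],[4,14],[9,0],[19,8],[26,0],[29,9],[38,0],[41,12],[43,0],[48,8],[49,0]]
[[0,14],[3,19],[4,14],[6,15],[7,14],[9,0],[19,8],[26,0],[29,9],[38,0],[41,12],[43,0],[48,8],[49,0]]
[[0,14],[3,19],[4,14],[6,15],[7,14],[9,2],[19,8],[26,2],[29,9],[38,0],[41,12],[43,0],[48,8],[49,0]]
[[0,14],[3,19],[4,14],[6,15],[7,14],[9,2],[19,8],[26,2],[27,9],[28,2],[29,9],[38,0],[41,12],[43,0],[48,8],[49,0]]
[[0,14],[3,19],[4,14],[6,15],[7,14],[9,2],[19,8],[26,2],[27,9],[28,2],[29,9],[38,0],[41,12],[43,14],[44,0],[48,8],[49,0]]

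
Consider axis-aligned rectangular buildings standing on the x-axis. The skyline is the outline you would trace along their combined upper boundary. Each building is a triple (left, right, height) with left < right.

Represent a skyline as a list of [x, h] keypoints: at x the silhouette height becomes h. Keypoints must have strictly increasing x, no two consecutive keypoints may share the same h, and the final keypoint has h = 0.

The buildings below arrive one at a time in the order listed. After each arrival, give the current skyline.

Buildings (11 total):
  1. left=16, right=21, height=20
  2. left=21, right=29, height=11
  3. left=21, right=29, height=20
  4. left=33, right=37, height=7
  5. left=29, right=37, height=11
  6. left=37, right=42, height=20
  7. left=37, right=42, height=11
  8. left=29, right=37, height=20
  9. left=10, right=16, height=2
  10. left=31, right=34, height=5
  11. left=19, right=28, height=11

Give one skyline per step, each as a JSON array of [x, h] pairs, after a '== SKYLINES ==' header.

== SKYLINES ==
[[16,20],[21,0]]
[[16,20],[21,11],[29,0]]
[[16,20],[29,0]]
[[16,20],[29,0],[33,7],[37,0]]
[[16,20],[29,11],[37,0]]
[[16,20],[29,11],[37,20],[42,0]]
[[16,20],[29,11],[37,20],[42,0]]
[[16,20],[42,0]]
[[10,2],[16,20],[42,0]]
[[10,2],[16,20],[42,0]]
[[10,2],[16,20],[42,0]]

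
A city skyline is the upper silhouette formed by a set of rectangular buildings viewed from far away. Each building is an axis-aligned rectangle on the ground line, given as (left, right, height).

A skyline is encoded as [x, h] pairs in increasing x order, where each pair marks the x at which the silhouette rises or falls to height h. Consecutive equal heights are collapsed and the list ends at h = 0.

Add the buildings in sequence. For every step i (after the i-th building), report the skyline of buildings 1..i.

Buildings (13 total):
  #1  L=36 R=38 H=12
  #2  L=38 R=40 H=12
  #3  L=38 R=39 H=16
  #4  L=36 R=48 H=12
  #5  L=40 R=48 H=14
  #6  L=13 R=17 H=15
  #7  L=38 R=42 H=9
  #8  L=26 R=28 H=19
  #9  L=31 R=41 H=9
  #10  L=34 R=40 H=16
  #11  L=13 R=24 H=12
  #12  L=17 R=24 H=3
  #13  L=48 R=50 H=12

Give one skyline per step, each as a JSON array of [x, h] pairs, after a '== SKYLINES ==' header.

== SKYLINES ==
[[36,12],[38,0]]
[[36,12],[40,0]]
[[36,12],[38,16],[39,12],[40,0]]
[[36,12],[38,16],[39,12],[48,0]]
[[36,12],[38,16],[39,12],[40,14],[48,0]]
[[13,15],[17,0],[36,12],[38,16],[39,12],[40,14],[48,0]]
[[13,15],[17,0],[36,12],[38,16],[39,12],[40,14],[48,0]]
[[13,15],[17,0],[26,19],[28,0],[36,12],[38,16],[39,12],[40,14],[48,0]]
[[13,15],[17,0],[26,19],[28,0],[31,9],[36,12],[38,16],[39,12],[40,14],[48,0]]
[[13,15],[17,0],[26,19],[28,0],[31,9],[34,16],[40,14],[48,0]]
[[13,15],[17,12],[24,0],[26,19],[28,0],[31,9],[34,16],[40,14],[48,0]]
[[13,15],[17,12],[24,0],[26,19],[28,0],[31,9],[34,16],[40,14],[48,0]]
[[13,15],[17,12],[24,0],[26,19],[28,0],[31,9],[34,16],[40,14],[48,12],[50,0]]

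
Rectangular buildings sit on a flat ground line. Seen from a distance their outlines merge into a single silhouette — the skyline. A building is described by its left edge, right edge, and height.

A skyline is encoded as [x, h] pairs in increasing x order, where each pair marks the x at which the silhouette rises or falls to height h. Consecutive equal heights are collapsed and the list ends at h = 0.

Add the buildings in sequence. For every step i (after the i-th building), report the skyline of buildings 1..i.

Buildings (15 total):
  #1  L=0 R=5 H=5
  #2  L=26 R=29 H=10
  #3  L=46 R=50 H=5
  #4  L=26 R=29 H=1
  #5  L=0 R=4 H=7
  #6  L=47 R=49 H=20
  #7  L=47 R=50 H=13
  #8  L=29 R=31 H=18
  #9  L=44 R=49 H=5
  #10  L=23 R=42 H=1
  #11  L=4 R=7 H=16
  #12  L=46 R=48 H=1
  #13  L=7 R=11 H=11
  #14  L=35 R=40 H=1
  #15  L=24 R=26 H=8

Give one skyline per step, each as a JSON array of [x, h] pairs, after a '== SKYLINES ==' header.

== SKYLINES ==
[[0,5],[5,0]]
[[0,5],[5,0],[26,10],[29,0]]
[[0,5],[5,0],[26,10],[29,0],[46,5],[50,0]]
[[0,5],[5,0],[26,10],[29,0],[46,5],[50,0]]
[[0,7],[4,5],[5,0],[26,10],[29,0],[46,5],[50,0]]
[[0,7],[4,5],[5,0],[26,10],[29,0],[46,5],[47,20],[49,5],[50,0]]
[[0,7],[4,5],[5,0],[26,10],[29,0],[46,5],[47,20],[49,13],[50,0]]
[[0,7],[4,5],[5,0],[26,10],[29,18],[31,0],[46,5],[47,20],[49,13],[50,0]]
[[0,7],[4,5],[5,0],[26,10],[29,18],[31,0],[44,5],[47,20],[49,13],[50,0]]
[[0,7],[4,5],[5,0],[23,1],[26,10],[29,18],[31,1],[42,0],[44,5],[47,20],[49,13],[50,0]]
[[0,7],[4,16],[7,0],[23,1],[26,10],[29,18],[31,1],[42,0],[44,5],[47,20],[49,13],[50,0]]
[[0,7],[4,16],[7,0],[23,1],[26,10],[29,18],[31,1],[42,0],[44,5],[47,20],[49,13],[50,0]]
[[0,7],[4,16],[7,11],[11,0],[23,1],[26,10],[29,18],[31,1],[42,0],[44,5],[47,20],[49,13],[50,0]]
[[0,7],[4,16],[7,11],[11,0],[23,1],[26,10],[29,18],[31,1],[42,0],[44,5],[47,20],[49,13],[50,0]]
[[0,7],[4,16],[7,11],[11,0],[23,1],[24,8],[26,10],[29,18],[31,1],[42,0],[44,5],[47,20],[49,13],[50,0]]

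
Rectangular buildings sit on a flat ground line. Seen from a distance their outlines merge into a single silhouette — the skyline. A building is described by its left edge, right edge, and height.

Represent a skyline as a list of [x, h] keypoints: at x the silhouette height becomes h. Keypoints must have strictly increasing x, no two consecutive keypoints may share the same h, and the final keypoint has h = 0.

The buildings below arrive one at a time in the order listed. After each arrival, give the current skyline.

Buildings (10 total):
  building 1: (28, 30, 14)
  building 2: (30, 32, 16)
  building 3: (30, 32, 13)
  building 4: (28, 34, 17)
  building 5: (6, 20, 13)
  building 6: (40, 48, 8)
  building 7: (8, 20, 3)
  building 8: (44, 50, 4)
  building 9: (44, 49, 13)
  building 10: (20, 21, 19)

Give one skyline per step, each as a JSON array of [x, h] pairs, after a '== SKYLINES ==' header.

== SKYLINES ==
[[28,14],[30,0]]
[[28,14],[30,16],[32,0]]
[[28,14],[30,16],[32,0]]
[[28,17],[34,0]]
[[6,13],[20,0],[28,17],[34,0]]
[[6,13],[20,0],[28,17],[34,0],[40,8],[48,0]]
[[6,13],[20,0],[28,17],[34,0],[40,8],[48,0]]
[[6,13],[20,0],[28,17],[34,0],[40,8],[48,4],[50,0]]
[[6,13],[20,0],[28,17],[34,0],[40,8],[44,13],[49,4],[50,0]]
[[6,13],[20,19],[21,0],[28,17],[34,0],[40,8],[44,13],[49,4],[50,0]]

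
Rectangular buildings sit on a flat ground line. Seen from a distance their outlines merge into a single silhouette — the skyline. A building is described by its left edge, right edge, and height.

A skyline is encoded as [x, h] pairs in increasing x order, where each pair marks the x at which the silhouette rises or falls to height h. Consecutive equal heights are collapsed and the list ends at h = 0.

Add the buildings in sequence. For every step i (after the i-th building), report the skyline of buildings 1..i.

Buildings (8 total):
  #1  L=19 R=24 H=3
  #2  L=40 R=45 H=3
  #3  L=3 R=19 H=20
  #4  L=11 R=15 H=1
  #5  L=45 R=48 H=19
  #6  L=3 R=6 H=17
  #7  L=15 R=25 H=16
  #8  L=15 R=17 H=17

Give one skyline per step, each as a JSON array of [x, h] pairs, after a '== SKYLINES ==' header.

== SKYLINES ==
[[19,3],[24,0]]
[[19,3],[24,0],[40,3],[45,0]]
[[3,20],[19,3],[24,0],[40,3],[45,0]]
[[3,20],[19,3],[24,0],[40,3],[45,0]]
[[3,20],[19,3],[24,0],[40,3],[45,19],[48,0]]
[[3,20],[19,3],[24,0],[40,3],[45,19],[48,0]]
[[3,20],[19,16],[25,0],[40,3],[45,19],[48,0]]
[[3,20],[19,16],[25,0],[40,3],[45,19],[48,0]]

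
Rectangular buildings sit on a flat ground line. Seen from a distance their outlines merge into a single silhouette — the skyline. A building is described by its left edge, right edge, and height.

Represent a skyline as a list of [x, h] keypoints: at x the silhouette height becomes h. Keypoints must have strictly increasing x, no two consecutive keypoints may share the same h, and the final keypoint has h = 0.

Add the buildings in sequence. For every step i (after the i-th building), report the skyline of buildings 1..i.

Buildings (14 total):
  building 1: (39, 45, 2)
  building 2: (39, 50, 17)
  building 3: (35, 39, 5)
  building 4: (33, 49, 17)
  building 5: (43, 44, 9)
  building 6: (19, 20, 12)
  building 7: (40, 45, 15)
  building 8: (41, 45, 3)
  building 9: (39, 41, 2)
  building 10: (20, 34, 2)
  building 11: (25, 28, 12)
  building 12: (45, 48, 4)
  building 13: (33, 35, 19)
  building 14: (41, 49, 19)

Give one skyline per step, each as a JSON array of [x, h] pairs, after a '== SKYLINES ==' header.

== SKYLINES ==
[[39,2],[45,0]]
[[39,17],[50,0]]
[[35,5],[39,17],[50,0]]
[[33,17],[50,0]]
[[33,17],[50,0]]
[[19,12],[20,0],[33,17],[50,0]]
[[19,12],[20,0],[33,17],[50,0]]
[[19,12],[20,0],[33,17],[50,0]]
[[19,12],[20,0],[33,17],[50,0]]
[[19,12],[20,2],[33,17],[50,0]]
[[19,12],[20,2],[25,12],[28,2],[33,17],[50,0]]
[[19,12],[20,2],[25,12],[28,2],[33,17],[50,0]]
[[19,12],[20,2],[25,12],[28,2],[33,19],[35,17],[50,0]]
[[19,12],[20,2],[25,12],[28,2],[33,19],[35,17],[41,19],[49,17],[50,0]]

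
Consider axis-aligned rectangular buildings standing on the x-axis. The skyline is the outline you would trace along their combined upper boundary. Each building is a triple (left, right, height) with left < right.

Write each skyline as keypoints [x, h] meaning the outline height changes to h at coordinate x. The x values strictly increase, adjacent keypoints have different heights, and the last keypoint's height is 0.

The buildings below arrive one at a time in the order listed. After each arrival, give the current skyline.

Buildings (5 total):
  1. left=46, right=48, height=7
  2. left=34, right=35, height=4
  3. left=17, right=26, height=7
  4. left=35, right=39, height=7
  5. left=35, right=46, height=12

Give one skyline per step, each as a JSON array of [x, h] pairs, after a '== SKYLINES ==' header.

== SKYLINES ==
[[46,7],[48,0]]
[[34,4],[35,0],[46,7],[48,0]]
[[17,7],[26,0],[34,4],[35,0],[46,7],[48,0]]
[[17,7],[26,0],[34,4],[35,7],[39,0],[46,7],[48,0]]
[[17,7],[26,0],[34,4],[35,12],[46,7],[48,0]]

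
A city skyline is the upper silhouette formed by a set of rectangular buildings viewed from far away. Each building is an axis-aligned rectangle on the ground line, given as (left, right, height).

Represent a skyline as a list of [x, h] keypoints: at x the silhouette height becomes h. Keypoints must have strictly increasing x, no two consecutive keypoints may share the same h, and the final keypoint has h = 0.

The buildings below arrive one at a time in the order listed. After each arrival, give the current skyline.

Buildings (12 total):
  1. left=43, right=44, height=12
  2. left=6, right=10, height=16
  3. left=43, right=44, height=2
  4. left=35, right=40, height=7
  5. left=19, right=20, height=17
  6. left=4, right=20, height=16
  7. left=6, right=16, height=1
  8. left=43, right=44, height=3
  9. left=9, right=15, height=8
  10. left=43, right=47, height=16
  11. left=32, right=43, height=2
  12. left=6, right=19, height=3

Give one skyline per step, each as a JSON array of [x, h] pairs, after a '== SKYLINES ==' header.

== SKYLINES ==
[[43,12],[44,0]]
[[6,16],[10,0],[43,12],[44,0]]
[[6,16],[10,0],[43,12],[44,0]]
[[6,16],[10,0],[35,7],[40,0],[43,12],[44,0]]
[[6,16],[10,0],[19,17],[20,0],[35,7],[40,0],[43,12],[44,0]]
[[4,16],[19,17],[20,0],[35,7],[40,0],[43,12],[44,0]]
[[4,16],[19,17],[20,0],[35,7],[40,0],[43,12],[44,0]]
[[4,16],[19,17],[20,0],[35,7],[40,0],[43,12],[44,0]]
[[4,16],[19,17],[20,0],[35,7],[40,0],[43,12],[44,0]]
[[4,16],[19,17],[20,0],[35,7],[40,0],[43,16],[47,0]]
[[4,16],[19,17],[20,0],[32,2],[35,7],[40,2],[43,16],[47,0]]
[[4,16],[19,17],[20,0],[32,2],[35,7],[40,2],[43,16],[47,0]]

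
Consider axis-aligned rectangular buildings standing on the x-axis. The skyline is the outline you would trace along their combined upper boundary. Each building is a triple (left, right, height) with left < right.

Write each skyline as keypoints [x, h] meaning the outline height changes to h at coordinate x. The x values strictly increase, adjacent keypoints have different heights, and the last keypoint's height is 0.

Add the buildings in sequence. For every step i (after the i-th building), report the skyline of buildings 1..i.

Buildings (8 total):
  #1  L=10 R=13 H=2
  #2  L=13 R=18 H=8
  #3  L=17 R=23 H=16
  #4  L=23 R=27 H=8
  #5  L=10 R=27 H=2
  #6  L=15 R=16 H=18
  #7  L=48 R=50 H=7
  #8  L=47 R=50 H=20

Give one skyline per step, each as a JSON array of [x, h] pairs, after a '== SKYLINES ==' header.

== SKYLINES ==
[[10,2],[13,0]]
[[10,2],[13,8],[18,0]]
[[10,2],[13,8],[17,16],[23,0]]
[[10,2],[13,8],[17,16],[23,8],[27,0]]
[[10,2],[13,8],[17,16],[23,8],[27,0]]
[[10,2],[13,8],[15,18],[16,8],[17,16],[23,8],[27,0]]
[[10,2],[13,8],[15,18],[16,8],[17,16],[23,8],[27,0],[48,7],[50,0]]
[[10,2],[13,8],[15,18],[16,8],[17,16],[23,8],[27,0],[47,20],[50,0]]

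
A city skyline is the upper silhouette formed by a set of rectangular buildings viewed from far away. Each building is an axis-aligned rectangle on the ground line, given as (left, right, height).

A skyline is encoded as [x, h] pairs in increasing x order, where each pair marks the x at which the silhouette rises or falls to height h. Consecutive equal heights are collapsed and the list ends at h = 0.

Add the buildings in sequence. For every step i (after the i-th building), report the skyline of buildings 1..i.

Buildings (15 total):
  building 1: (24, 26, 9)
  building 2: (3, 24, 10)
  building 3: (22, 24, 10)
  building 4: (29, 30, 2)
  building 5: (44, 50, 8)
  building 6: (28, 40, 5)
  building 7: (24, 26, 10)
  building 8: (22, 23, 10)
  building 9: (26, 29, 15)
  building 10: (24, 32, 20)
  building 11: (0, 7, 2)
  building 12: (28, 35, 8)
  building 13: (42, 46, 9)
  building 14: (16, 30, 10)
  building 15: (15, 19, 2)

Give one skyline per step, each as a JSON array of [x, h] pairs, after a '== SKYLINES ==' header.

== SKYLINES ==
[[24,9],[26,0]]
[[3,10],[24,9],[26,0]]
[[3,10],[24,9],[26,0]]
[[3,10],[24,9],[26,0],[29,2],[30,0]]
[[3,10],[24,9],[26,0],[29,2],[30,0],[44,8],[50,0]]
[[3,10],[24,9],[26,0],[28,5],[40,0],[44,8],[50,0]]
[[3,10],[26,0],[28,5],[40,0],[44,8],[50,0]]
[[3,10],[26,0],[28,5],[40,0],[44,8],[50,0]]
[[3,10],[26,15],[29,5],[40,0],[44,8],[50,0]]
[[3,10],[24,20],[32,5],[40,0],[44,8],[50,0]]
[[0,2],[3,10],[24,20],[32,5],[40,0],[44,8],[50,0]]
[[0,2],[3,10],[24,20],[32,8],[35,5],[40,0],[44,8],[50,0]]
[[0,2],[3,10],[24,20],[32,8],[35,5],[40,0],[42,9],[46,8],[50,0]]
[[0,2],[3,10],[24,20],[32,8],[35,5],[40,0],[42,9],[46,8],[50,0]]
[[0,2],[3,10],[24,20],[32,8],[35,5],[40,0],[42,9],[46,8],[50,0]]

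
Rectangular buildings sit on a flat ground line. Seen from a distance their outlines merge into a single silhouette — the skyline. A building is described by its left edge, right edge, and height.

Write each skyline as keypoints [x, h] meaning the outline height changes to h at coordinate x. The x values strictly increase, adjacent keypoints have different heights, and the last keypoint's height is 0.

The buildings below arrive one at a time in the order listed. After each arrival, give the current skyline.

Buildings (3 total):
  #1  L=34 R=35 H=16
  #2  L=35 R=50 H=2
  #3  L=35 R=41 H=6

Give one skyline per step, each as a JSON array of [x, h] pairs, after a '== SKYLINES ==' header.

== SKYLINES ==
[[34,16],[35,0]]
[[34,16],[35,2],[50,0]]
[[34,16],[35,6],[41,2],[50,0]]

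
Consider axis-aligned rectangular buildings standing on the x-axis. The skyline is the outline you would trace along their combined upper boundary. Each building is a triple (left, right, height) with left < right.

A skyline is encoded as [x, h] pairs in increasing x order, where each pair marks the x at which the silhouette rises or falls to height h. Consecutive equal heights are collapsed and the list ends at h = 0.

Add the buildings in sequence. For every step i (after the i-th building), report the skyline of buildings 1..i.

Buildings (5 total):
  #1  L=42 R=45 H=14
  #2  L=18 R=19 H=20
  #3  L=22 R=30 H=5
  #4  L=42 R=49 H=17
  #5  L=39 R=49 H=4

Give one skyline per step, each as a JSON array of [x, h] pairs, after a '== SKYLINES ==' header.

== SKYLINES ==
[[42,14],[45,0]]
[[18,20],[19,0],[42,14],[45,0]]
[[18,20],[19,0],[22,5],[30,0],[42,14],[45,0]]
[[18,20],[19,0],[22,5],[30,0],[42,17],[49,0]]
[[18,20],[19,0],[22,5],[30,0],[39,4],[42,17],[49,0]]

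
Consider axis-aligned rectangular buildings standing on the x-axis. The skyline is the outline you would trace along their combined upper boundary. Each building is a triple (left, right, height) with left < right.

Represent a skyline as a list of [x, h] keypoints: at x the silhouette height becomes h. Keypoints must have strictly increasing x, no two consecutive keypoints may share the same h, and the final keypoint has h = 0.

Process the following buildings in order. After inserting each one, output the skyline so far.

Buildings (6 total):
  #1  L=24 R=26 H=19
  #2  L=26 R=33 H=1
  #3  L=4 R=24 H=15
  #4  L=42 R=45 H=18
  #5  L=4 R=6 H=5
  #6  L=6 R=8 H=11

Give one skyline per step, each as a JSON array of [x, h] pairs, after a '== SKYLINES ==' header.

== SKYLINES ==
[[24,19],[26,0]]
[[24,19],[26,1],[33,0]]
[[4,15],[24,19],[26,1],[33,0]]
[[4,15],[24,19],[26,1],[33,0],[42,18],[45,0]]
[[4,15],[24,19],[26,1],[33,0],[42,18],[45,0]]
[[4,15],[24,19],[26,1],[33,0],[42,18],[45,0]]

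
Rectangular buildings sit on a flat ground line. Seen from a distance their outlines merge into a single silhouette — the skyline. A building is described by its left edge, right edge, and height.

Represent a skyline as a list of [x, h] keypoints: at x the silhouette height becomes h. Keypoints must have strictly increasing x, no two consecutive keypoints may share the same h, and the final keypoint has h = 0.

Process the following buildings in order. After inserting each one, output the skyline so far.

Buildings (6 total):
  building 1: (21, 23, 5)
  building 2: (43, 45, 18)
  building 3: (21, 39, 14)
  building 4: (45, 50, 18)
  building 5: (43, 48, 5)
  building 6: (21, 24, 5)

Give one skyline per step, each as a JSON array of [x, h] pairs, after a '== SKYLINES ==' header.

== SKYLINES ==
[[21,5],[23,0]]
[[21,5],[23,0],[43,18],[45,0]]
[[21,14],[39,0],[43,18],[45,0]]
[[21,14],[39,0],[43,18],[50,0]]
[[21,14],[39,0],[43,18],[50,0]]
[[21,14],[39,0],[43,18],[50,0]]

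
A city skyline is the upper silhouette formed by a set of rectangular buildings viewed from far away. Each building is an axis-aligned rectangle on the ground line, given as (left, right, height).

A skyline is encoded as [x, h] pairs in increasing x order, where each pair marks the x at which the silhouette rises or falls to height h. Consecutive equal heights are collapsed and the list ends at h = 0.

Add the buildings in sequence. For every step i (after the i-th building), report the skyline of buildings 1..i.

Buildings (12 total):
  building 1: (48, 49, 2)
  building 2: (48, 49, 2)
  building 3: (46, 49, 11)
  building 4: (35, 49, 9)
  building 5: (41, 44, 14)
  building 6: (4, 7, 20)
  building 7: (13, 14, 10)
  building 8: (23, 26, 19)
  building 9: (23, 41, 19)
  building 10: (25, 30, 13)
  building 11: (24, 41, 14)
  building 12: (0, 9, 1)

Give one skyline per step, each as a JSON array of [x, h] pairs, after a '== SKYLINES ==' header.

== SKYLINES ==
[[48,2],[49,0]]
[[48,2],[49,0]]
[[46,11],[49,0]]
[[35,9],[46,11],[49,0]]
[[35,9],[41,14],[44,9],[46,11],[49,0]]
[[4,20],[7,0],[35,9],[41,14],[44,9],[46,11],[49,0]]
[[4,20],[7,0],[13,10],[14,0],[35,9],[41,14],[44,9],[46,11],[49,0]]
[[4,20],[7,0],[13,10],[14,0],[23,19],[26,0],[35,9],[41,14],[44,9],[46,11],[49,0]]
[[4,20],[7,0],[13,10],[14,0],[23,19],[41,14],[44,9],[46,11],[49,0]]
[[4,20],[7,0],[13,10],[14,0],[23,19],[41,14],[44,9],[46,11],[49,0]]
[[4,20],[7,0],[13,10],[14,0],[23,19],[41,14],[44,9],[46,11],[49,0]]
[[0,1],[4,20],[7,1],[9,0],[13,10],[14,0],[23,19],[41,14],[44,9],[46,11],[49,0]]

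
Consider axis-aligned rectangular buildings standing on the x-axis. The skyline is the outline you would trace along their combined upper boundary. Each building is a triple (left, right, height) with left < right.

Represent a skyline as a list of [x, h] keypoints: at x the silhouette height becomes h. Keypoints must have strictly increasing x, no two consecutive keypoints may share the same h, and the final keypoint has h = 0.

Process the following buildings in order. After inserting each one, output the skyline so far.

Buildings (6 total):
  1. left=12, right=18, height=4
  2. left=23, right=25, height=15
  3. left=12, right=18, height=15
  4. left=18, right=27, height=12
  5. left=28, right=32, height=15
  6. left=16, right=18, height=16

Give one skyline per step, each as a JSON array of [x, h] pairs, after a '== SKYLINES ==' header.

== SKYLINES ==
[[12,4],[18,0]]
[[12,4],[18,0],[23,15],[25,0]]
[[12,15],[18,0],[23,15],[25,0]]
[[12,15],[18,12],[23,15],[25,12],[27,0]]
[[12,15],[18,12],[23,15],[25,12],[27,0],[28,15],[32,0]]
[[12,15],[16,16],[18,12],[23,15],[25,12],[27,0],[28,15],[32,0]]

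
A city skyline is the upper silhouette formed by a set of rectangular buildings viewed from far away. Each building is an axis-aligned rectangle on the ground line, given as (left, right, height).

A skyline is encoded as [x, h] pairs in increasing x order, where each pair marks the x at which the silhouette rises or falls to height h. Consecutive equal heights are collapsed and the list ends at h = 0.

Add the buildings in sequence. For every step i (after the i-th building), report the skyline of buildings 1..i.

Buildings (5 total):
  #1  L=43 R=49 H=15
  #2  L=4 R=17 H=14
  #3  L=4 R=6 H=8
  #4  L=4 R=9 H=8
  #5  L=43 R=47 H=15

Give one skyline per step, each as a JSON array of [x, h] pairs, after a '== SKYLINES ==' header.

== SKYLINES ==
[[43,15],[49,0]]
[[4,14],[17,0],[43,15],[49,0]]
[[4,14],[17,0],[43,15],[49,0]]
[[4,14],[17,0],[43,15],[49,0]]
[[4,14],[17,0],[43,15],[49,0]]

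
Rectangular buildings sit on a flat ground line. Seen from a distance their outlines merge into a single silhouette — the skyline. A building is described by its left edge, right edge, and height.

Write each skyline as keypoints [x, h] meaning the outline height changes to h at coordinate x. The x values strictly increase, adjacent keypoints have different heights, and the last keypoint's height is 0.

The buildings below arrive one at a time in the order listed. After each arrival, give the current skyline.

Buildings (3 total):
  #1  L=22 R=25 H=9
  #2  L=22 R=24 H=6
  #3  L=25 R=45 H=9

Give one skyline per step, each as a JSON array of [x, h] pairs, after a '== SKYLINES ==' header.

== SKYLINES ==
[[22,9],[25,0]]
[[22,9],[25,0]]
[[22,9],[45,0]]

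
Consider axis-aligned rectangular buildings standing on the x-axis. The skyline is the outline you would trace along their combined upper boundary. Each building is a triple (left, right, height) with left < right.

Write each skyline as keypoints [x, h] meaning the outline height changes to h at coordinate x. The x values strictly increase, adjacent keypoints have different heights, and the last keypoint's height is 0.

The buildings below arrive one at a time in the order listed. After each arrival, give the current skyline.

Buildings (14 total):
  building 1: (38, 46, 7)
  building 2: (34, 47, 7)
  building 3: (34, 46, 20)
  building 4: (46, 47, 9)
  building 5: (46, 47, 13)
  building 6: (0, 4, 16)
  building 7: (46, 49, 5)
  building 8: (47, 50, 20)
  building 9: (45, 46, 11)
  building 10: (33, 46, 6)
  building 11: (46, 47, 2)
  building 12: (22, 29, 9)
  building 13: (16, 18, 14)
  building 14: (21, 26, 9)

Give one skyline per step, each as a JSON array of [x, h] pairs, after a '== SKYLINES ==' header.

== SKYLINES ==
[[38,7],[46,0]]
[[34,7],[47,0]]
[[34,20],[46,7],[47,0]]
[[34,20],[46,9],[47,0]]
[[34,20],[46,13],[47,0]]
[[0,16],[4,0],[34,20],[46,13],[47,0]]
[[0,16],[4,0],[34,20],[46,13],[47,5],[49,0]]
[[0,16],[4,0],[34,20],[46,13],[47,20],[50,0]]
[[0,16],[4,0],[34,20],[46,13],[47,20],[50,0]]
[[0,16],[4,0],[33,6],[34,20],[46,13],[47,20],[50,0]]
[[0,16],[4,0],[33,6],[34,20],[46,13],[47,20],[50,0]]
[[0,16],[4,0],[22,9],[29,0],[33,6],[34,20],[46,13],[47,20],[50,0]]
[[0,16],[4,0],[16,14],[18,0],[22,9],[29,0],[33,6],[34,20],[46,13],[47,20],[50,0]]
[[0,16],[4,0],[16,14],[18,0],[21,9],[29,0],[33,6],[34,20],[46,13],[47,20],[50,0]]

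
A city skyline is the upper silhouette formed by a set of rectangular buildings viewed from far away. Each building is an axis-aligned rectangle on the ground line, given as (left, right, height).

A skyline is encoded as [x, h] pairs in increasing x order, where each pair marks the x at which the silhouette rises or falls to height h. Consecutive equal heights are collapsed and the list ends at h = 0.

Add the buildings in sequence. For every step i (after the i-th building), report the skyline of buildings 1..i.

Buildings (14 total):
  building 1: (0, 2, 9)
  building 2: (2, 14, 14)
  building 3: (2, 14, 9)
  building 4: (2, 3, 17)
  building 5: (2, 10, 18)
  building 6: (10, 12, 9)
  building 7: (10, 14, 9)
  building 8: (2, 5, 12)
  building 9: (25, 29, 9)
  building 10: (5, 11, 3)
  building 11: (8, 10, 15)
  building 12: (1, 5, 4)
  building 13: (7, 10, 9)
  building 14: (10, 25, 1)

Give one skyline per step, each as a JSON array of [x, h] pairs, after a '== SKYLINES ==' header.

== SKYLINES ==
[[0,9],[2,0]]
[[0,9],[2,14],[14,0]]
[[0,9],[2,14],[14,0]]
[[0,9],[2,17],[3,14],[14,0]]
[[0,9],[2,18],[10,14],[14,0]]
[[0,9],[2,18],[10,14],[14,0]]
[[0,9],[2,18],[10,14],[14,0]]
[[0,9],[2,18],[10,14],[14,0]]
[[0,9],[2,18],[10,14],[14,0],[25,9],[29,0]]
[[0,9],[2,18],[10,14],[14,0],[25,9],[29,0]]
[[0,9],[2,18],[10,14],[14,0],[25,9],[29,0]]
[[0,9],[2,18],[10,14],[14,0],[25,9],[29,0]]
[[0,9],[2,18],[10,14],[14,0],[25,9],[29,0]]
[[0,9],[2,18],[10,14],[14,1],[25,9],[29,0]]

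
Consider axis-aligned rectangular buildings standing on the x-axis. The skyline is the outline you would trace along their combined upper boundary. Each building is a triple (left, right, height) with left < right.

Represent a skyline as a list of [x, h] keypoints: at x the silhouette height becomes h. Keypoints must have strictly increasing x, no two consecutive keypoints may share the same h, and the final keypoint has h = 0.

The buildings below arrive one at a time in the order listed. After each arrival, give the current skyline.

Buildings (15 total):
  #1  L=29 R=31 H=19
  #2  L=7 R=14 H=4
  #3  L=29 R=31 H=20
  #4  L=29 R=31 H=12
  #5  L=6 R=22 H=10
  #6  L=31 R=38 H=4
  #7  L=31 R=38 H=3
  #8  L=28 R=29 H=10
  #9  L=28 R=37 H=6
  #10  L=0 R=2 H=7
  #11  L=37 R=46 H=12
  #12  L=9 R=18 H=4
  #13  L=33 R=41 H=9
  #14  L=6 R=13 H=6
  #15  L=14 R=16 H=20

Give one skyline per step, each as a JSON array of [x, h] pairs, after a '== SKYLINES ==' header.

== SKYLINES ==
[[29,19],[31,0]]
[[7,4],[14,0],[29,19],[31,0]]
[[7,4],[14,0],[29,20],[31,0]]
[[7,4],[14,0],[29,20],[31,0]]
[[6,10],[22,0],[29,20],[31,0]]
[[6,10],[22,0],[29,20],[31,4],[38,0]]
[[6,10],[22,0],[29,20],[31,4],[38,0]]
[[6,10],[22,0],[28,10],[29,20],[31,4],[38,0]]
[[6,10],[22,0],[28,10],[29,20],[31,6],[37,4],[38,0]]
[[0,7],[2,0],[6,10],[22,0],[28,10],[29,20],[31,6],[37,4],[38,0]]
[[0,7],[2,0],[6,10],[22,0],[28,10],[29,20],[31,6],[37,12],[46,0]]
[[0,7],[2,0],[6,10],[22,0],[28,10],[29,20],[31,6],[37,12],[46,0]]
[[0,7],[2,0],[6,10],[22,0],[28,10],[29,20],[31,6],[33,9],[37,12],[46,0]]
[[0,7],[2,0],[6,10],[22,0],[28,10],[29,20],[31,6],[33,9],[37,12],[46,0]]
[[0,7],[2,0],[6,10],[14,20],[16,10],[22,0],[28,10],[29,20],[31,6],[33,9],[37,12],[46,0]]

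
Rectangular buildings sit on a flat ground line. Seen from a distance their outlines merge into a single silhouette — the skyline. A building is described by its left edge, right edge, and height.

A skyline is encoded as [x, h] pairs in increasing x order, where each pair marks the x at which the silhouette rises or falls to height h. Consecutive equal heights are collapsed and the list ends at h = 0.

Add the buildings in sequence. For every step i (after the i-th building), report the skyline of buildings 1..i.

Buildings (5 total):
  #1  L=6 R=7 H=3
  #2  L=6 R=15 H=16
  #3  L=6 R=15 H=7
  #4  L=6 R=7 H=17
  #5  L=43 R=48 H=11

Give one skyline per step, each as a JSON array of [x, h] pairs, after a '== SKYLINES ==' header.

== SKYLINES ==
[[6,3],[7,0]]
[[6,16],[15,0]]
[[6,16],[15,0]]
[[6,17],[7,16],[15,0]]
[[6,17],[7,16],[15,0],[43,11],[48,0]]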